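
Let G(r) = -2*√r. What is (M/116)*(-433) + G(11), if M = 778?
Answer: -168437/58 - 2*√11 ≈ -2910.7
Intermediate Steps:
(M/116)*(-433) + G(11) = (778/116)*(-433) - 2*√11 = (778*(1/116))*(-433) - 2*√11 = (389/58)*(-433) - 2*√11 = -168437/58 - 2*√11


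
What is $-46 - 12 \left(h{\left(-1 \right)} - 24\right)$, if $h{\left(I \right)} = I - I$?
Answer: $242$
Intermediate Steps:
$h{\left(I \right)} = 0$
$-46 - 12 \left(h{\left(-1 \right)} - 24\right) = -46 - 12 \left(0 - 24\right) = -46 - -288 = -46 + 288 = 242$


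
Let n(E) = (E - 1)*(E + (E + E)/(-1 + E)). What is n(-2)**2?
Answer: 4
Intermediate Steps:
n(E) = (-1 + E)*(E + 2*E/(-1 + E)) (n(E) = (-1 + E)*(E + (2*E)/(-1 + E)) = (-1 + E)*(E + 2*E/(-1 + E)))
n(-2)**2 = (-2*(1 - 2))**2 = (-2*(-1))**2 = 2**2 = 4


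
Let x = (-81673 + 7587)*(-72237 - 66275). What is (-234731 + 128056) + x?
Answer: 10261693357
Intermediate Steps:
x = 10261800032 (x = -74086*(-138512) = 10261800032)
(-234731 + 128056) + x = (-234731 + 128056) + 10261800032 = -106675 + 10261800032 = 10261693357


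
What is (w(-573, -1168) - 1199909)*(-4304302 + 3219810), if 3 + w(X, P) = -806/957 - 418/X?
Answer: 79286608352741072/60929 ≈ 1.3013e+12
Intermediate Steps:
w(X, P) = -3677/957 - 418/X (w(X, P) = -3 + (-806/957 - 418/X) = -3677/957 - 418/X)
(w(-573, -1168) - 1199909)*(-4304302 + 3219810) = ((-3677/957 - 418/(-573)) - 1199909)*(-4304302 + 3219810) = ((-3677/957 - 418*(-1/573)) - 1199909)*(-1084492) = ((-3677/957 + 418/573) - 1199909)*(-1084492) = (-189655/60929 - 1199909)*(-1084492) = -73109445116/60929*(-1084492) = 79286608352741072/60929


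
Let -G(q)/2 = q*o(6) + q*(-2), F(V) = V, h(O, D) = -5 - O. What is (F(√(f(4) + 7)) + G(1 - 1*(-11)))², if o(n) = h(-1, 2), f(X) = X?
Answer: (144 + √11)² ≈ 21702.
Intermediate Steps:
o(n) = -4 (o(n) = -5 - 1*(-1) = -5 + 1 = -4)
G(q) = 12*q (G(q) = -2*(q*(-4) + q*(-2)) = -2*(-4*q - 2*q) = -(-12)*q = 12*q)
(F(√(f(4) + 7)) + G(1 - 1*(-11)))² = (√(4 + 7) + 12*(1 - 1*(-11)))² = (√11 + 12*(1 + 11))² = (√11 + 12*12)² = (√11 + 144)² = (144 + √11)²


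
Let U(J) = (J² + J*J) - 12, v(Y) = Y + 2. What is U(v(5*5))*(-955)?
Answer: -1380930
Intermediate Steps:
v(Y) = 2 + Y
U(J) = -12 + 2*J² (U(J) = (J² + J²) - 12 = 2*J² - 12 = -12 + 2*J²)
U(v(5*5))*(-955) = (-12 + 2*(2 + 5*5)²)*(-955) = (-12 + 2*(2 + 25)²)*(-955) = (-12 + 2*27²)*(-955) = (-12 + 2*729)*(-955) = (-12 + 1458)*(-955) = 1446*(-955) = -1380930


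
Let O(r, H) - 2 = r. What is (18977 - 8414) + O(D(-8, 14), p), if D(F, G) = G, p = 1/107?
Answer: 10579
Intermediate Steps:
p = 1/107 ≈ 0.0093458
O(r, H) = 2 + r
(18977 - 8414) + O(D(-8, 14), p) = (18977 - 8414) + (2 + 14) = 10563 + 16 = 10579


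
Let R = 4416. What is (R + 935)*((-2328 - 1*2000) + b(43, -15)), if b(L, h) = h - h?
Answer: -23159128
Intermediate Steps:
b(L, h) = 0
(R + 935)*((-2328 - 1*2000) + b(43, -15)) = (4416 + 935)*((-2328 - 1*2000) + 0) = 5351*((-2328 - 2000) + 0) = 5351*(-4328 + 0) = 5351*(-4328) = -23159128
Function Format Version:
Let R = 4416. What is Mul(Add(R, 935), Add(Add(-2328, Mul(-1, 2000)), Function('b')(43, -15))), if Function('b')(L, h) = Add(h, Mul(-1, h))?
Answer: -23159128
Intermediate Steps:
Function('b')(L, h) = 0
Mul(Add(R, 935), Add(Add(-2328, Mul(-1, 2000)), Function('b')(43, -15))) = Mul(Add(4416, 935), Add(Add(-2328, Mul(-1, 2000)), 0)) = Mul(5351, Add(Add(-2328, -2000), 0)) = Mul(5351, Add(-4328, 0)) = Mul(5351, -4328) = -23159128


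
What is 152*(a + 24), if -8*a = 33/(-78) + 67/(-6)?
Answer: 150860/39 ≈ 3868.2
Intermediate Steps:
a = 113/78 (a = -(33/(-78) + 67/(-6))/8 = -(33*(-1/78) + 67*(-1/6))/8 = -(-11/26 - 67/6)/8 = -1/8*(-452/39) = 113/78 ≈ 1.4487)
152*(a + 24) = 152*(113/78 + 24) = 152*(1985/78) = 150860/39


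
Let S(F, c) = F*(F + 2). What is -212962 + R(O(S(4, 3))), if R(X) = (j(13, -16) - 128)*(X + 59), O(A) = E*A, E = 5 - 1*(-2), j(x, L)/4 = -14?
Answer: -254730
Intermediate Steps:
j(x, L) = -56 (j(x, L) = 4*(-14) = -56)
S(F, c) = F*(2 + F)
E = 7 (E = 5 + 2 = 7)
O(A) = 7*A
R(X) = -10856 - 184*X (R(X) = (-56 - 128)*(X + 59) = -184*(59 + X) = -10856 - 184*X)
-212962 + R(O(S(4, 3))) = -212962 + (-10856 - 1288*4*(2 + 4)) = -212962 + (-10856 - 1288*4*6) = -212962 + (-10856 - 1288*24) = -212962 + (-10856 - 184*168) = -212962 + (-10856 - 30912) = -212962 - 41768 = -254730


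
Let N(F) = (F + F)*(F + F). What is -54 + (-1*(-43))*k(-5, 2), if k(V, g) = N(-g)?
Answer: 634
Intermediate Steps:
N(F) = 4*F² (N(F) = (2*F)*(2*F) = 4*F²)
k(V, g) = 4*g² (k(V, g) = 4*(-g)² = 4*g²)
-54 + (-1*(-43))*k(-5, 2) = -54 + (-1*(-43))*(4*2²) = -54 + 43*(4*4) = -54 + 43*16 = -54 + 688 = 634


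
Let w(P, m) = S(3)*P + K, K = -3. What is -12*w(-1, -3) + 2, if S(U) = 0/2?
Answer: 38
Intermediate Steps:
S(U) = 0 (S(U) = 0*(½) = 0)
w(P, m) = -3 (w(P, m) = 0*P - 3 = 0 - 3 = -3)
-12*w(-1, -3) + 2 = -12*(-3) + 2 = 36 + 2 = 38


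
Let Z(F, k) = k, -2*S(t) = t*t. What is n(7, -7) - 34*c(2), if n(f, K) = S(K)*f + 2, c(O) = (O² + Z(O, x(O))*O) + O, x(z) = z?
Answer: -1019/2 ≈ -509.50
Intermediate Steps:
S(t) = -t²/2 (S(t) = -t*t/2 = -t²/2)
c(O) = O + 2*O² (c(O) = (O² + O*O) + O = (O² + O²) + O = 2*O² + O = O + 2*O²)
n(f, K) = 2 - f*K²/2 (n(f, K) = (-K²/2)*f + 2 = -f*K²/2 + 2 = 2 - f*K²/2)
n(7, -7) - 34*c(2) = (2 - ½*7*(-7)²) - 68*(1 + 2*2) = (2 - ½*7*49) - 68*(1 + 4) = (2 - 343/2) - 68*5 = -339/2 - 34*10 = -339/2 - 340 = -1019/2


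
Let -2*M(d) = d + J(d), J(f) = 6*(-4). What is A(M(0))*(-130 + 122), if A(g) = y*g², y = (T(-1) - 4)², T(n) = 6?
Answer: -4608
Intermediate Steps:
J(f) = -24
M(d) = 12 - d/2 (M(d) = -(d - 24)/2 = -(-24 + d)/2 = 12 - d/2)
y = 4 (y = (6 - 4)² = 2² = 4)
A(g) = 4*g²
A(M(0))*(-130 + 122) = (4*(12 - ½*0)²)*(-130 + 122) = (4*(12 + 0)²)*(-8) = (4*12²)*(-8) = (4*144)*(-8) = 576*(-8) = -4608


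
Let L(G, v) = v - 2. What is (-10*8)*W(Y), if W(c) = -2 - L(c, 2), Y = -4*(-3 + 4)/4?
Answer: 160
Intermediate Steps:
L(G, v) = -2 + v
Y = -1 (Y = -4*1*(1/4) = -4*1/4 = -1)
W(c) = -2 (W(c) = -2 - (-2 + 2) = -2 - 1*0 = -2 + 0 = -2)
(-10*8)*W(Y) = -10*8*(-2) = -80*(-2) = 160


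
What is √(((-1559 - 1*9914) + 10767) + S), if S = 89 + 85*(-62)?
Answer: 29*I*√7 ≈ 76.727*I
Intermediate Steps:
S = -5181 (S = 89 - 5270 = -5181)
√(((-1559 - 1*9914) + 10767) + S) = √(((-1559 - 1*9914) + 10767) - 5181) = √(((-1559 - 9914) + 10767) - 5181) = √((-11473 + 10767) - 5181) = √(-706 - 5181) = √(-5887) = 29*I*√7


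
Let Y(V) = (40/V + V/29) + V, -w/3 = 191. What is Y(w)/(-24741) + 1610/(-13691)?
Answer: -527034675440/5628660308127 ≈ -0.093634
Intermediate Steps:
w = -573 (w = -3*191 = -573)
Y(V) = 40/V + 30*V/29 (Y(V) = (40/V + V*(1/29)) + V = (40/V + V/29) + V = 40/V + 30*V/29)
Y(w)/(-24741) + 1610/(-13691) = (40/(-573) + (30/29)*(-573))/(-24741) + 1610/(-13691) = (40*(-1/573) - 17190/29)*(-1/24741) + 1610*(-1/13691) = (-40/573 - 17190/29)*(-1/24741) - 1610/13691 = -9851030/16617*(-1/24741) - 1610/13691 = 9851030/411121197 - 1610/13691 = -527034675440/5628660308127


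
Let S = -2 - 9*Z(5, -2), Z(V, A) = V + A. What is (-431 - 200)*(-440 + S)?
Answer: 295939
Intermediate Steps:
Z(V, A) = A + V
S = -29 (S = -2 - 9*(-2 + 5) = -2 - 9*3 = -2 - 27 = -29)
(-431 - 200)*(-440 + S) = (-431 - 200)*(-440 - 29) = -631*(-469) = 295939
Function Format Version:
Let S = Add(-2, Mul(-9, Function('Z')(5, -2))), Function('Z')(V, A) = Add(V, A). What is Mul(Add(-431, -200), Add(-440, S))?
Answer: 295939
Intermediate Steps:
Function('Z')(V, A) = Add(A, V)
S = -29 (S = Add(-2, Mul(-9, Add(-2, 5))) = Add(-2, Mul(-9, 3)) = Add(-2, -27) = -29)
Mul(Add(-431, -200), Add(-440, S)) = Mul(Add(-431, -200), Add(-440, -29)) = Mul(-631, -469) = 295939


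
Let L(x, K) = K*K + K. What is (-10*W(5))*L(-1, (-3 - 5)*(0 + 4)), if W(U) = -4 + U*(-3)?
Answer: 188480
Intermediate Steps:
L(x, K) = K + K² (L(x, K) = K² + K = K + K²)
W(U) = -4 - 3*U
(-10*W(5))*L(-1, (-3 - 5)*(0 + 4)) = (-10*(-4 - 3*5))*(((-3 - 5)*(0 + 4))*(1 + (-3 - 5)*(0 + 4))) = (-10*(-4 - 15))*((-8*4)*(1 - 8*4)) = (-10*(-19))*(-32*(1 - 32)) = 190*(-32*(-31)) = 190*992 = 188480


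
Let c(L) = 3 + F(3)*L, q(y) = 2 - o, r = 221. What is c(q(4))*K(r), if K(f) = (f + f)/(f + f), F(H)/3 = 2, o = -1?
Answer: 21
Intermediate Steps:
F(H) = 6 (F(H) = 3*2 = 6)
K(f) = 1 (K(f) = (2*f)/((2*f)) = (2*f)*(1/(2*f)) = 1)
q(y) = 3 (q(y) = 2 - 1*(-1) = 2 + 1 = 3)
c(L) = 3 + 6*L
c(q(4))*K(r) = (3 + 6*3)*1 = (3 + 18)*1 = 21*1 = 21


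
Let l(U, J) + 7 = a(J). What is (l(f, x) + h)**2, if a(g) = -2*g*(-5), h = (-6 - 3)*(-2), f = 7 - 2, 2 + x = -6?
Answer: 4761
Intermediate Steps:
x = -8 (x = -2 - 6 = -8)
f = 5
h = 18 (h = -9*(-2) = 18)
a(g) = 10*g
l(U, J) = -7 + 10*J
(l(f, x) + h)**2 = ((-7 + 10*(-8)) + 18)**2 = ((-7 - 80) + 18)**2 = (-87 + 18)**2 = (-69)**2 = 4761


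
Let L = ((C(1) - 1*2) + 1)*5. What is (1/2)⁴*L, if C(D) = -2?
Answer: -15/16 ≈ -0.93750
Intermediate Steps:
L = -15 (L = ((-2 - 1*2) + 1)*5 = ((-2 - 2) + 1)*5 = (-4 + 1)*5 = -3*5 = -15)
(1/2)⁴*L = (1/2)⁴*(-15) = (1*(½))⁴*(-15) = (½)⁴*(-15) = (1/16)*(-15) = -15/16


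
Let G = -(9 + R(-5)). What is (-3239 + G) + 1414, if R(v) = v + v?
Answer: -1824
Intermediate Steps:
R(v) = 2*v
G = 1 (G = -(9 + 2*(-5)) = -(9 - 10) = -1*(-1) = 1)
(-3239 + G) + 1414 = (-3239 + 1) + 1414 = -3238 + 1414 = -1824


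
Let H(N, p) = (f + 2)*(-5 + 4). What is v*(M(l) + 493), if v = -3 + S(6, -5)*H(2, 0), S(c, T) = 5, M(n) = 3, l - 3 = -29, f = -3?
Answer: 992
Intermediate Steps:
l = -26 (l = 3 - 29 = -26)
H(N, p) = 1 (H(N, p) = (-3 + 2)*(-5 + 4) = -1*(-1) = 1)
v = 2 (v = -3 + 5*1 = -3 + 5 = 2)
v*(M(l) + 493) = 2*(3 + 493) = 2*496 = 992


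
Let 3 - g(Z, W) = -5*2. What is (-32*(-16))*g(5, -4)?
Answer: 6656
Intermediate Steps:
g(Z, W) = 13 (g(Z, W) = 3 - (-5)*2 = 3 - 1*(-10) = 3 + 10 = 13)
(-32*(-16))*g(5, -4) = -32*(-16)*13 = 512*13 = 6656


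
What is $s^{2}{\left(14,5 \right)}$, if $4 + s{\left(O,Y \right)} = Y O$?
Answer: $4356$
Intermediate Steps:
$s{\left(O,Y \right)} = -4 + O Y$ ($s{\left(O,Y \right)} = -4 + Y O = -4 + O Y$)
$s^{2}{\left(14,5 \right)} = \left(-4 + 14 \cdot 5\right)^{2} = \left(-4 + 70\right)^{2} = 66^{2} = 4356$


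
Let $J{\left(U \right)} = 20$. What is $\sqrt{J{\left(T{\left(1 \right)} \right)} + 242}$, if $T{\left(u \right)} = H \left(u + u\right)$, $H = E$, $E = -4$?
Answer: $\sqrt{262} \approx 16.186$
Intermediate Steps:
$H = -4$
$T{\left(u \right)} = - 8 u$ ($T{\left(u \right)} = - 4 \left(u + u\right) = - 4 \cdot 2 u = - 8 u$)
$\sqrt{J{\left(T{\left(1 \right)} \right)} + 242} = \sqrt{20 + 242} = \sqrt{262}$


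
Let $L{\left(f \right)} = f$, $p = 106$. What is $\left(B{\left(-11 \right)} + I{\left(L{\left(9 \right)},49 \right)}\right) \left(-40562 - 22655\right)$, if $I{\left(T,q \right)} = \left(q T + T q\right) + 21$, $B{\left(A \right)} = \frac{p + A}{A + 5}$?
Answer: $- \frac{336504091}{6} \approx -5.6084 \cdot 10^{7}$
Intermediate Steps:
$B{\left(A \right)} = \frac{106 + A}{5 + A}$ ($B{\left(A \right)} = \frac{106 + A}{A + 5} = \frac{106 + A}{5 + A}$)
$I{\left(T,q \right)} = 21 + 2 T q$ ($I{\left(T,q \right)} = \left(T q + T q\right) + 21 = 2 T q + 21 = 21 + 2 T q$)
$\left(B{\left(-11 \right)} + I{\left(L{\left(9 \right)},49 \right)}\right) \left(-40562 - 22655\right) = \left(\frac{106 - 11}{5 - 11} + \left(21 + 2 \cdot 9 \cdot 49\right)\right) \left(-40562 - 22655\right) = \left(\frac{1}{-6} \cdot 95 + \left(21 + 882\right)\right) \left(-63217\right) = \left(\left(- \frac{1}{6}\right) 95 + 903\right) \left(-63217\right) = \left(- \frac{95}{6} + 903\right) \left(-63217\right) = \frac{5323}{6} \left(-63217\right) = - \frac{336504091}{6}$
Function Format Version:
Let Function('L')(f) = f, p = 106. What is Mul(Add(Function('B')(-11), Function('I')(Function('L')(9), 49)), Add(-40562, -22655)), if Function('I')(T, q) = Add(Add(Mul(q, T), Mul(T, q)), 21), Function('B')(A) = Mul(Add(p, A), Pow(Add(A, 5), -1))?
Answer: Rational(-336504091, 6) ≈ -5.6084e+7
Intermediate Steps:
Function('B')(A) = Mul(Pow(Add(5, A), -1), Add(106, A)) (Function('B')(A) = Mul(Add(106, A), Pow(Add(A, 5), -1)) = Mul(Add(106, A), Pow(Add(5, A), -1)) = Mul(Pow(Add(5, A), -1), Add(106, A)))
Function('I')(T, q) = Add(21, Mul(2, T, q)) (Function('I')(T, q) = Add(Add(Mul(T, q), Mul(T, q)), 21) = Add(Mul(2, T, q), 21) = Add(21, Mul(2, T, q)))
Mul(Add(Function('B')(-11), Function('I')(Function('L')(9), 49)), Add(-40562, -22655)) = Mul(Add(Mul(Pow(Add(5, -11), -1), Add(106, -11)), Add(21, Mul(2, 9, 49))), Add(-40562, -22655)) = Mul(Add(Mul(Pow(-6, -1), 95), Add(21, 882)), -63217) = Mul(Add(Mul(Rational(-1, 6), 95), 903), -63217) = Mul(Add(Rational(-95, 6), 903), -63217) = Mul(Rational(5323, 6), -63217) = Rational(-336504091, 6)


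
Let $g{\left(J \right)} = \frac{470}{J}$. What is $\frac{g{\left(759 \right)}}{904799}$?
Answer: $\frac{470}{686742441} \approx 6.8439 \cdot 10^{-7}$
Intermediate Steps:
$\frac{g{\left(759 \right)}}{904799} = \frac{470 \cdot \frac{1}{759}}{904799} = 470 \cdot \frac{1}{759} \cdot \frac{1}{904799} = \frac{470}{759} \cdot \frac{1}{904799} = \frac{470}{686742441}$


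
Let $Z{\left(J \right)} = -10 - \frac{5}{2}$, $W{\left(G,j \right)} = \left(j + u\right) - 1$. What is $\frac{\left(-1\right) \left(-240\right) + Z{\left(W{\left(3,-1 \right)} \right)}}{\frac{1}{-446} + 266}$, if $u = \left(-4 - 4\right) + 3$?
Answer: $\frac{20293}{23727} \approx 0.85527$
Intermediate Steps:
$u = -5$ ($u = -8 + 3 = -5$)
$W{\left(G,j \right)} = -6 + j$ ($W{\left(G,j \right)} = \left(j - 5\right) - 1 = \left(-5 + j\right) - 1 = -6 + j$)
$Z{\left(J \right)} = - \frac{25}{2}$ ($Z{\left(J \right)} = -10 - \frac{5}{2} = - \frac{25}{2}$)
$\frac{\left(-1\right) \left(-240\right) + Z{\left(W{\left(3,-1 \right)} \right)}}{\frac{1}{-446} + 266} = \frac{\left(-1\right) \left(-240\right) - \frac{25}{2}}{\frac{1}{-446} + 266} = \frac{240 - \frac{25}{2}}{- \frac{1}{446} + 266} = \frac{455}{2 \cdot \frac{118635}{446}} = \frac{455}{2} \cdot \frac{446}{118635} = \frac{20293}{23727}$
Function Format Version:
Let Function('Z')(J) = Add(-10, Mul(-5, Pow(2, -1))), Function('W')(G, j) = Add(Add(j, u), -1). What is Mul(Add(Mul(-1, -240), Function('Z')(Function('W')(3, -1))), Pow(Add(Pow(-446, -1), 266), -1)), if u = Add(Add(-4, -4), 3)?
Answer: Rational(20293, 23727) ≈ 0.85527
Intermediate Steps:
u = -5 (u = Add(-8, 3) = -5)
Function('W')(G, j) = Add(-6, j) (Function('W')(G, j) = Add(Add(j, -5), -1) = Add(Add(-5, j), -1) = Add(-6, j))
Function('Z')(J) = Rational(-25, 2) (Function('Z')(J) = Add(-10, Mul(-5, Rational(1, 2))) = Add(-10, Rational(-5, 2)) = Rational(-25, 2))
Mul(Add(Mul(-1, -240), Function('Z')(Function('W')(3, -1))), Pow(Add(Pow(-446, -1), 266), -1)) = Mul(Add(Mul(-1, -240), Rational(-25, 2)), Pow(Add(Pow(-446, -1), 266), -1)) = Mul(Add(240, Rational(-25, 2)), Pow(Add(Rational(-1, 446), 266), -1)) = Mul(Rational(455, 2), Pow(Rational(118635, 446), -1)) = Mul(Rational(455, 2), Rational(446, 118635)) = Rational(20293, 23727)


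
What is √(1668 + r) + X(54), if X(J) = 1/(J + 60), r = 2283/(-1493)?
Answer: 1/114 + 3*√412738357/1493 ≈ 40.831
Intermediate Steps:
r = -2283/1493 (r = 2283*(-1/1493) = -2283/1493 ≈ -1.5291)
X(J) = 1/(60 + J)
√(1668 + r) + X(54) = √(1668 - 2283/1493) + 1/(60 + 54) = √(2488041/1493) + 1/114 = 3*√412738357/1493 + 1/114 = 1/114 + 3*√412738357/1493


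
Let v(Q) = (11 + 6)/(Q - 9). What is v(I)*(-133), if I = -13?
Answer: 2261/22 ≈ 102.77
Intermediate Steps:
v(Q) = 17/(-9 + Q)
v(I)*(-133) = (17/(-9 - 13))*(-133) = (17/(-22))*(-133) = (17*(-1/22))*(-133) = -17/22*(-133) = 2261/22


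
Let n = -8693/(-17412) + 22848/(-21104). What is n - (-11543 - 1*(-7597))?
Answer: 90612126619/22966428 ≈ 3945.4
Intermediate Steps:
n = -13398269/22966428 (n = -8693*(-1/17412) + 22848*(-1/21104) = 8693/17412 - 1428/1319 = -13398269/22966428 ≈ -0.58338)
n - (-11543 - 1*(-7597)) = -13398269/22966428 - (-11543 - 1*(-7597)) = -13398269/22966428 - (-11543 + 7597) = -13398269/22966428 - 1*(-3946) = -13398269/22966428 + 3946 = 90612126619/22966428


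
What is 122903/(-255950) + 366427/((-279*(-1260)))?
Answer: 5058167003/8997666300 ≈ 0.56216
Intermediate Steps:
122903/(-255950) + 366427/((-279*(-1260))) = 122903*(-1/255950) + 366427/351540 = -122903/255950 + 366427*(1/351540) = -122903/255950 + 366427/351540 = 5058167003/8997666300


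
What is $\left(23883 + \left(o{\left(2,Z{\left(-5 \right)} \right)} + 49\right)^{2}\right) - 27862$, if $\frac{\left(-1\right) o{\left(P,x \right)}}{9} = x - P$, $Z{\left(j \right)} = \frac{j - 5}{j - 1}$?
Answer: $-1275$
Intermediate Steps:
$Z{\left(j \right)} = \frac{-5 + j}{-1 + j}$
$o{\left(P,x \right)} = - 9 x + 9 P$ ($o{\left(P,x \right)} = - 9 \left(x - P\right) = - 9 x + 9 P$)
$\left(23883 + \left(o{\left(2,Z{\left(-5 \right)} \right)} + 49\right)^{2}\right) - 27862 = \left(23883 + \left(\left(- 9 \frac{-5 - 5}{-1 - 5} + 9 \cdot 2\right) + 49\right)^{2}\right) - 27862 = \left(23883 + \left(\left(- 9 \frac{1}{-6} \left(-10\right) + 18\right) + 49\right)^{2}\right) - 27862 = \left(23883 + \left(\left(- 9 \left(\left(- \frac{1}{6}\right) \left(-10\right)\right) + 18\right) + 49\right)^{2}\right) - 27862 = \left(23883 + \left(\left(\left(-9\right) \frac{5}{3} + 18\right) + 49\right)^{2}\right) - 27862 = \left(23883 + \left(\left(-15 + 18\right) + 49\right)^{2}\right) - 27862 = \left(23883 + \left(3 + 49\right)^{2}\right) - 27862 = \left(23883 + 52^{2}\right) - 27862 = \left(23883 + 2704\right) - 27862 = 26587 - 27862 = -1275$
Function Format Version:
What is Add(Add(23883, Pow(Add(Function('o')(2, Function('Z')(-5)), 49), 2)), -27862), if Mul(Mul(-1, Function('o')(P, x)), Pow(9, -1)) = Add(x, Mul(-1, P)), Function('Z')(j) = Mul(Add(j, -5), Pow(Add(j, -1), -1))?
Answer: -1275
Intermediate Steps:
Function('Z')(j) = Mul(Pow(Add(-1, j), -1), Add(-5, j)) (Function('Z')(j) = Mul(Add(-5, j), Pow(Add(-1, j), -1)) = Mul(Pow(Add(-1, j), -1), Add(-5, j)))
Function('o')(P, x) = Add(Mul(-9, x), Mul(9, P)) (Function('o')(P, x) = Mul(-9, Add(x, Mul(-1, P))) = Add(Mul(-9, x), Mul(9, P)))
Add(Add(23883, Pow(Add(Function('o')(2, Function('Z')(-5)), 49), 2)), -27862) = Add(Add(23883, Pow(Add(Add(Mul(-9, Mul(Pow(Add(-1, -5), -1), Add(-5, -5))), Mul(9, 2)), 49), 2)), -27862) = Add(Add(23883, Pow(Add(Add(Mul(-9, Mul(Pow(-6, -1), -10)), 18), 49), 2)), -27862) = Add(Add(23883, Pow(Add(Add(Mul(-9, Mul(Rational(-1, 6), -10)), 18), 49), 2)), -27862) = Add(Add(23883, Pow(Add(Add(Mul(-9, Rational(5, 3)), 18), 49), 2)), -27862) = Add(Add(23883, Pow(Add(Add(-15, 18), 49), 2)), -27862) = Add(Add(23883, Pow(Add(3, 49), 2)), -27862) = Add(Add(23883, Pow(52, 2)), -27862) = Add(Add(23883, 2704), -27862) = Add(26587, -27862) = -1275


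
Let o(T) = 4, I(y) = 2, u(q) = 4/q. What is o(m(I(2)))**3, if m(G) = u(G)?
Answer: 64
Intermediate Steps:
m(G) = 4/G
o(m(I(2)))**3 = 4**3 = 64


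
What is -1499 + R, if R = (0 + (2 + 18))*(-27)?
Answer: -2039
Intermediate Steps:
R = -540 (R = (0 + 20)*(-27) = 20*(-27) = -540)
-1499 + R = -1499 - 540 = -2039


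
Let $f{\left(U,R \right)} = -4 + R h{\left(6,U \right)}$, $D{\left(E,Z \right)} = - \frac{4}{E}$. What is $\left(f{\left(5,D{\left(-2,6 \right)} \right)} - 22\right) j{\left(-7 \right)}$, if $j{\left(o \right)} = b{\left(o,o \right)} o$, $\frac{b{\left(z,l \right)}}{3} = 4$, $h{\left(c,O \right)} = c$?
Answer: $1176$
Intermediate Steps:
$b{\left(z,l \right)} = 12$ ($b{\left(z,l \right)} = 3 \cdot 4 = 12$)
$f{\left(U,R \right)} = -4 + 6 R$ ($f{\left(U,R \right)} = -4 + R 6 = -4 + 6 R$)
$j{\left(o \right)} = 12 o$
$\left(f{\left(5,D{\left(-2,6 \right)} \right)} - 22\right) j{\left(-7 \right)} = \left(\left(-4 + 6 \left(- \frac{4}{-2}\right)\right) - 22\right) 12 \left(-7\right) = \left(\left(-4 + 6 \left(\left(-4\right) \left(- \frac{1}{2}\right)\right)\right) - 22\right) \left(-84\right) = \left(\left(-4 + 6 \cdot 2\right) - 22\right) \left(-84\right) = \left(\left(-4 + 12\right) - 22\right) \left(-84\right) = \left(8 - 22\right) \left(-84\right) = \left(-14\right) \left(-84\right) = 1176$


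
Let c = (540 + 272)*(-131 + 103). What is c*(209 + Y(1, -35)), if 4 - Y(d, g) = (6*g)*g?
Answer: 162266832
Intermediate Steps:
c = -22736 (c = 812*(-28) = -22736)
Y(d, g) = 4 - 6*g² (Y(d, g) = 4 - 6*g*g = 4 - 6*g²)
c*(209 + Y(1, -35)) = -22736*(209 + (4 - 6*(-35)²)) = -22736*(209 + (4 - 6*1225)) = -22736*(209 + (4 - 7350)) = -22736*(209 - 7346) = -22736*(-7137) = 162266832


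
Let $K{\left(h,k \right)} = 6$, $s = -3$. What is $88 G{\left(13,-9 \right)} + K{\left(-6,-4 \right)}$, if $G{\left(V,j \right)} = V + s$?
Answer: $886$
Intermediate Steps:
$G{\left(V,j \right)} = -3 + V$ ($G{\left(V,j \right)} = V - 3 = -3 + V$)
$88 G{\left(13,-9 \right)} + K{\left(-6,-4 \right)} = 88 \left(-3 + 13\right) + 6 = 88 \cdot 10 + 6 = 880 + 6 = 886$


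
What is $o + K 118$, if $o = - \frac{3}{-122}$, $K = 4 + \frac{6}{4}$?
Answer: $\frac{79181}{122} \approx 649.02$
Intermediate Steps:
$K = \frac{11}{2}$ ($K = 4 + 6 \cdot \frac{1}{4} = 4 + \frac{3}{2} = \frac{11}{2} \approx 5.5$)
$o = \frac{3}{122}$ ($o = \left(-3\right) \left(- \frac{1}{122}\right) = \frac{3}{122} \approx 0.02459$)
$o + K 118 = \frac{3}{122} + \frac{11}{2} \cdot 118 = \frac{3}{122} + 649 = \frac{79181}{122}$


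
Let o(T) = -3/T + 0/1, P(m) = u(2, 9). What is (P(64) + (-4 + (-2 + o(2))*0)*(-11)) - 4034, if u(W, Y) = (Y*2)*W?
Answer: -3954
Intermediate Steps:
u(W, Y) = 2*W*Y (u(W, Y) = (2*Y)*W = 2*W*Y)
P(m) = 36 (P(m) = 2*2*9 = 36)
o(T) = -3/T (o(T) = -3/T + 0*1 = -3/T + 0 = -3/T)
(P(64) + (-4 + (-2 + o(2))*0)*(-11)) - 4034 = (36 + (-4 + (-2 - 3/2)*0)*(-11)) - 4034 = (36 + (-4 - 7/2*0)*(-11)) - 4034 = (36 + (-4 + 0)*(-11)) - 4034 = (36 - 4*(-11)) - 4034 = (36 + 44) - 4034 = 80 - 4034 = -3954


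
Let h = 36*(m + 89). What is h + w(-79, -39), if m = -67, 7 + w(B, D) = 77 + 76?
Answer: 938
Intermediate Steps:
w(B, D) = 146 (w(B, D) = -7 + (77 + 76) = -7 + 153 = 146)
h = 792 (h = 36*(-67 + 89) = 36*22 = 792)
h + w(-79, -39) = 792 + 146 = 938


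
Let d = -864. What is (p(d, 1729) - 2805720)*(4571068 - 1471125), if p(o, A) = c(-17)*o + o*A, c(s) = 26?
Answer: -13398077643720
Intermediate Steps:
p(o, A) = 26*o + A*o (p(o, A) = 26*o + o*A = 26*o + A*o)
(p(d, 1729) - 2805720)*(4571068 - 1471125) = (-864*(26 + 1729) - 2805720)*(4571068 - 1471125) = (-864*1755 - 2805720)*3099943 = (-1516320 - 2805720)*3099943 = -4322040*3099943 = -13398077643720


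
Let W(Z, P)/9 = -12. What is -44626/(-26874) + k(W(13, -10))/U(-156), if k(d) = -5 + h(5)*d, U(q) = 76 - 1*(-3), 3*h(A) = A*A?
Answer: -10397758/1061523 ≈ -9.7951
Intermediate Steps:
h(A) = A²/3 (h(A) = (A*A)/3 = A²/3)
U(q) = 79 (U(q) = 76 + 3 = 79)
W(Z, P) = -108 (W(Z, P) = 9*(-12) = -108)
k(d) = -5 + 25*d/3 (k(d) = -5 + ((⅓)*5²)*d = -5 + ((⅓)*25)*d = -5 + 25*d/3)
-44626/(-26874) + k(W(13, -10))/U(-156) = -44626/(-26874) + (-5 + (25/3)*(-108))/79 = -44626*(-1/26874) + (-5 - 900)*(1/79) = 22313/13437 - 905*1/79 = 22313/13437 - 905/79 = -10397758/1061523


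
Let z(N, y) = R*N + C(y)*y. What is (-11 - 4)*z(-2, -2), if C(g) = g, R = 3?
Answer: 30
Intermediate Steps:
z(N, y) = y² + 3*N (z(N, y) = 3*N + y*y = 3*N + y² = y² + 3*N)
(-11 - 4)*z(-2, -2) = (-11 - 4)*((-2)² + 3*(-2)) = -15*(4 - 6) = -15*(-2) = 30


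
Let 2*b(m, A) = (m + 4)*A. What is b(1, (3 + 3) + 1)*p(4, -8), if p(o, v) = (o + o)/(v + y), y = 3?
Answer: -28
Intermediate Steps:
b(m, A) = A*(4 + m)/2 (b(m, A) = ((m + 4)*A)/2 = ((4 + m)*A)/2 = (A*(4 + m))/2 = A*(4 + m)/2)
p(o, v) = 2*o/(3 + v) (p(o, v) = (o + o)/(v + 3) = (2*o)/(3 + v) = 2*o/(3 + v))
b(1, (3 + 3) + 1)*p(4, -8) = (((3 + 3) + 1)*(4 + 1)/2)*(2*4/(3 - 8)) = ((½)*(6 + 1)*5)*(2*4/(-5)) = ((½)*7*5)*(2*4*(-⅕)) = (35/2)*(-8/5) = -28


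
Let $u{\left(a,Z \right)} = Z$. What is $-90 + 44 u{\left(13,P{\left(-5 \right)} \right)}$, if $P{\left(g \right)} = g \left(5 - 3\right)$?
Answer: $-530$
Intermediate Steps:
$P{\left(g \right)} = 2 g$ ($P{\left(g \right)} = g 2 = 2 g$)
$-90 + 44 u{\left(13,P{\left(-5 \right)} \right)} = -90 + 44 \cdot 2 \left(-5\right) = -90 + 44 \left(-10\right) = -90 - 440 = -530$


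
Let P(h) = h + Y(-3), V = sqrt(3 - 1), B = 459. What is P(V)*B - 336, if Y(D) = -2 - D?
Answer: 123 + 459*sqrt(2) ≈ 772.12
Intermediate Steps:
V = sqrt(2) ≈ 1.4142
P(h) = 1 + h (P(h) = h + (-2 - 1*(-3)) = h + (-2 + 3) = h + 1 = 1 + h)
P(V)*B - 336 = (1 + sqrt(2))*459 - 336 = (459 + 459*sqrt(2)) - 336 = 123 + 459*sqrt(2)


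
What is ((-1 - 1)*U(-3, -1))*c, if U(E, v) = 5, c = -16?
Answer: 160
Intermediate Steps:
((-1 - 1)*U(-3, -1))*c = ((-1 - 1)*5)*(-16) = -2*5*(-16) = -10*(-16) = 160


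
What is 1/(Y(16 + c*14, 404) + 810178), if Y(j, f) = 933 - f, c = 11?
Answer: 1/810707 ≈ 1.2335e-6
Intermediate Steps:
1/(Y(16 + c*14, 404) + 810178) = 1/((933 - 1*404) + 810178) = 1/((933 - 404) + 810178) = 1/(529 + 810178) = 1/810707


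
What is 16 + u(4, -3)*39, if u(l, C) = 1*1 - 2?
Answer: -23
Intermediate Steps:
u(l, C) = -1 (u(l, C) = 1 - 2 = -1)
16 + u(4, -3)*39 = 16 - 1*39 = 16 - 39 = -23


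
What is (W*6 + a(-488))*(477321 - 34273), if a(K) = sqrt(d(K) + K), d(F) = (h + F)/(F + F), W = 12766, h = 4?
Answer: 33935704608 + 221524*I*sqrt(7256011)/61 ≈ 3.3936e+10 + 9.7823e+6*I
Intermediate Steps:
d(F) = (4 + F)/(2*F) (d(F) = (4 + F)/(F + F) = (4 + F)/((2*F)) = (4 + F)*(1/(2*F)) = (4 + F)/(2*F))
a(K) = sqrt(K + (4 + K)/(2*K)) (a(K) = sqrt((4 + K)/(2*K) + K) = sqrt(K + (4 + K)/(2*K)))
(W*6 + a(-488))*(477321 - 34273) = (12766*6 + sqrt(2 + 4*(-488) + 8/(-488))/2)*(477321 - 34273) = (76596 + sqrt(2 - 1952 + 8*(-1/488))/2)*443048 = (76596 + sqrt(2 - 1952 - 1/61)/2)*443048 = (76596 + sqrt(-118951/61)/2)*443048 = (76596 + (I*sqrt(7256011)/61)/2)*443048 = (76596 + I*sqrt(7256011)/122)*443048 = 33935704608 + 221524*I*sqrt(7256011)/61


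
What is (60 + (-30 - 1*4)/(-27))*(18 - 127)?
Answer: -180286/27 ≈ -6677.3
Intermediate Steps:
(60 + (-30 - 1*4)/(-27))*(18 - 127) = (60 + (-30 - 4)*(-1/27))*(-109) = (60 - 34*(-1/27))*(-109) = (60 + 34/27)*(-109) = (1654/27)*(-109) = -180286/27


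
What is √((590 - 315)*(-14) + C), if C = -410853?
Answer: I*√414703 ≈ 643.97*I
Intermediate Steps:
√((590 - 315)*(-14) + C) = √((590 - 315)*(-14) - 410853) = √(275*(-14) - 410853) = √(-3850 - 410853) = √(-414703) = I*√414703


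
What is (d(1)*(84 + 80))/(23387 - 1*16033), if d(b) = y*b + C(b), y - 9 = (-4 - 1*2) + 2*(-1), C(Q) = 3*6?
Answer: 1558/3677 ≈ 0.42372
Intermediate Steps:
C(Q) = 18
y = 1 (y = 9 + ((-4 - 1*2) + 2*(-1)) = 9 + ((-4 - 2) - 2) = 9 + (-6 - 2) = 9 - 8 = 1)
d(b) = 18 + b (d(b) = 1*b + 18 = b + 18 = 18 + b)
(d(1)*(84 + 80))/(23387 - 1*16033) = ((18 + 1)*(84 + 80))/(23387 - 1*16033) = (19*164)/(23387 - 16033) = 3116/7354 = 3116*(1/7354) = 1558/3677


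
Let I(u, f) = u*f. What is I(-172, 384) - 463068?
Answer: -529116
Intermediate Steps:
I(u, f) = f*u
I(-172, 384) - 463068 = 384*(-172) - 463068 = -66048 - 463068 = -529116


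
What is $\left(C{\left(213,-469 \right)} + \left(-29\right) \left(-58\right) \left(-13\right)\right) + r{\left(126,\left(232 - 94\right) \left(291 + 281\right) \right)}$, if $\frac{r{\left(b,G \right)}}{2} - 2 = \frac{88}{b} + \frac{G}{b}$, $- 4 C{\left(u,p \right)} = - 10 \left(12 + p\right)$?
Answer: $- \frac{2740519}{126} \approx -21750.0$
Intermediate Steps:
$C{\left(u,p \right)} = 30 + \frac{5 p}{2}$ ($C{\left(u,p \right)} = - \frac{\left(-10\right) \left(12 + p\right)}{4} = - \frac{-120 - 10 p}{4} = 30 + \frac{5 p}{2}$)
$r{\left(b,G \right)} = 4 + \frac{176}{b} + \frac{2 G}{b}$ ($r{\left(b,G \right)} = 4 + 2 \left(\frac{88}{b} + \frac{G}{b}\right) = 4 + \left(\frac{176}{b} + \frac{2 G}{b}\right) = 4 + \frac{176}{b} + \frac{2 G}{b}$)
$\left(C{\left(213,-469 \right)} + \left(-29\right) \left(-58\right) \left(-13\right)\right) + r{\left(126,\left(232 - 94\right) \left(291 + 281\right) \right)} = \left(\left(30 + \frac{5}{2} \left(-469\right)\right) + \left(-29\right) \left(-58\right) \left(-13\right)\right) + \frac{2 \left(88 + \left(232 - 94\right) \left(291 + 281\right) + 2 \cdot 126\right)}{126} = \left(\left(30 - \frac{2345}{2}\right) + 1682 \left(-13\right)\right) + 2 \cdot \frac{1}{126} \left(88 + 138 \cdot 572 + 252\right) = \left(- \frac{2285}{2} - 21866\right) + 2 \cdot \frac{1}{126} \left(88 + 78936 + 252\right) = - \frac{46017}{2} + 2 \cdot \frac{1}{126} \cdot 79276 = - \frac{46017}{2} + \frac{79276}{63} = - \frac{2740519}{126}$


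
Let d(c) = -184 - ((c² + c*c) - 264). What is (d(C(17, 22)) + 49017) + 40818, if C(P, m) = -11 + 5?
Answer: 89843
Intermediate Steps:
C(P, m) = -6
d(c) = 80 - 2*c² (d(c) = -184 - ((c² + c²) - 264) = -184 - (2*c² - 264) = -184 - (-264 + 2*c²) = -184 + (264 - 2*c²) = 80 - 2*c²)
(d(C(17, 22)) + 49017) + 40818 = ((80 - 2*(-6)²) + 49017) + 40818 = ((80 - 2*36) + 49017) + 40818 = ((80 - 72) + 49017) + 40818 = (8 + 49017) + 40818 = 49025 + 40818 = 89843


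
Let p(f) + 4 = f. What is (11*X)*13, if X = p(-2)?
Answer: -858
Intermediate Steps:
p(f) = -4 + f
X = -6 (X = -4 - 2 = -6)
(11*X)*13 = (11*(-6))*13 = -66*13 = -858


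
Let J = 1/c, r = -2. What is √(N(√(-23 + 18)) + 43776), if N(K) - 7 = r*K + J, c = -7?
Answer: √(2145360 - 98*I*√5)/7 ≈ 209.24 - 0.010686*I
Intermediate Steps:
J = -⅐ (J = 1/(-7) = -⅐ ≈ -0.14286)
N(K) = 48/7 - 2*K (N(K) = 7 + (-2*K - ⅐) = 7 + (-⅐ - 2*K) = 48/7 - 2*K)
√(N(√(-23 + 18)) + 43776) = √((48/7 - 2*√(-23 + 18)) + 43776) = √((48/7 - 2*I*√5) + 43776) = √(306480/7 - 2*I*√5)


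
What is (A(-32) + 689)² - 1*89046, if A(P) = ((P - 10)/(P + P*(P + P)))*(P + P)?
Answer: 3487627/9 ≈ 3.8751e+5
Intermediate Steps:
A(P) = 2*P*(-10 + P)/(P + 2*P²) (A(P) = ((-10 + P)/(P + P*(2*P)))*(2*P) = ((-10 + P)/(P + 2*P²))*(2*P) = 2*P*(-10 + P)/(P + 2*P²))
(A(-32) + 689)² - 1*89046 = (2*(-10 - 32)/(1 + 2*(-32)) + 689)² - 1*89046 = (2*(-42)/(1 - 64) + 689)² - 89046 = (2*(-42)/(-63) + 689)² - 89046 = (2*(-1/63)*(-42) + 689)² - 89046 = (4/3 + 689)² - 89046 = (2071/3)² - 89046 = 4289041/9 - 89046 = 3487627/9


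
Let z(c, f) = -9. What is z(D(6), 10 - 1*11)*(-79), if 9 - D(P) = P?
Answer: 711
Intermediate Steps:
D(P) = 9 - P
z(D(6), 10 - 1*11)*(-79) = -9*(-79) = 711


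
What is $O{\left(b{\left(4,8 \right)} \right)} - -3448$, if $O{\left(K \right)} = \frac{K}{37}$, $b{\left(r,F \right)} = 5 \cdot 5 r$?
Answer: $\frac{127676}{37} \approx 3450.7$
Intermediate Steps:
$b{\left(r,F \right)} = 25 r$
$O{\left(K \right)} = \frac{K}{37}$ ($O{\left(K \right)} = K \frac{1}{37} = \frac{K}{37}$)
$O{\left(b{\left(4,8 \right)} \right)} - -3448 = \frac{25 \cdot 4}{37} - -3448 = \frac{1}{37} \cdot 100 + 3448 = \frac{100}{37} + 3448 = \frac{127676}{37}$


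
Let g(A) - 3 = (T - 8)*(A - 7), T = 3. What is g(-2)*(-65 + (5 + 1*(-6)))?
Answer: -3168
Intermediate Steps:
g(A) = 38 - 5*A (g(A) = 3 + (3 - 8)*(A - 7) = 3 - 5*(-7 + A) = 3 + (35 - 5*A) = 38 - 5*A)
g(-2)*(-65 + (5 + 1*(-6))) = (38 - 5*(-2))*(-65 + (5 + 1*(-6))) = (38 + 10)*(-65 + (5 - 6)) = 48*(-65 - 1) = 48*(-66) = -3168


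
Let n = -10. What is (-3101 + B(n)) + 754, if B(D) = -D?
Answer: -2337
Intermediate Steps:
(-3101 + B(n)) + 754 = (-3101 - 1*(-10)) + 754 = (-3101 + 10) + 754 = -3091 + 754 = -2337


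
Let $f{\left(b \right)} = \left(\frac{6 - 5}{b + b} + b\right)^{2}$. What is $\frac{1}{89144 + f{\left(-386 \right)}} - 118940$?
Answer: $- \frac{16880943169514316}{141928225745} \approx -1.1894 \cdot 10^{5}$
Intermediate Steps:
$f{\left(b \right)} = \left(b + \frac{1}{2 b}\right)^{2}$ ($f{\left(b \right)} = \left(1 \frac{1}{2 b} + b\right)^{2} = \left(\frac{1}{2 b} + b\right)^{2} = \left(b + \frac{1}{2 b}\right)^{2}$)
$\frac{1}{89144 + f{\left(-386 \right)}} - 118940 = \frac{1}{89144 + \frac{\left(1 + 2 \left(-386\right)^{2}\right)^{2}}{4 \cdot 148996}} - 118940 = \frac{1}{89144 + \frac{1}{4} \cdot \frac{1}{148996} \left(1 + 2 \cdot 148996\right)^{2}} - 118940 = \frac{1}{89144 + \frac{1}{4} \cdot \frac{1}{148996} \left(1 + 297992\right)^{2}} - 118940 = \frac{1}{89144 + \frac{1}{4} \cdot \frac{1}{148996} \cdot 297993^{2}} - 118940 = \frac{1}{89144 + \frac{1}{4} \cdot \frac{1}{148996} \cdot 88799828049} - 118940 = \frac{1}{89144 + \frac{88799828049}{595984}} - 118940 = \frac{1}{\frac{141928225745}{595984}} - 118940 = \frac{595984}{141928225745} - 118940 = - \frac{16880943169514316}{141928225745}$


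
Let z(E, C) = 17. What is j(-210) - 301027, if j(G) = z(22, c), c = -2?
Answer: -301010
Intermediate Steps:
j(G) = 17
j(-210) - 301027 = 17 - 301027 = -301010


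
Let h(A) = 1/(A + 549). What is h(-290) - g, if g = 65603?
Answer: -16991176/259 ≈ -65603.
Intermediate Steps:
h(A) = 1/(549 + A)
h(-290) - g = 1/(549 - 290) - 1*65603 = 1/259 - 65603 = -16991176/259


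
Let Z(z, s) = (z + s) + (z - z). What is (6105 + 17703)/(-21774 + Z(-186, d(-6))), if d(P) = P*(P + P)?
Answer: -62/57 ≈ -1.0877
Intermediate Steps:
d(P) = 2*P² (d(P) = P*(2*P) = 2*P²)
Z(z, s) = s + z (Z(z, s) = (s + z) + 0 = s + z)
(6105 + 17703)/(-21774 + Z(-186, d(-6))) = (6105 + 17703)/(-21774 + (2*(-6)² - 186)) = 23808/(-21774 + (2*36 - 186)) = 23808/(-21774 + (72 - 186)) = 23808/(-21774 - 114) = 23808/(-21888) = 23808*(-1/21888) = -62/57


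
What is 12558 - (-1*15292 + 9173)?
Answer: 18677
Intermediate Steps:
12558 - (-1*15292 + 9173) = 12558 - (-15292 + 9173) = 12558 - 1*(-6119) = 12558 + 6119 = 18677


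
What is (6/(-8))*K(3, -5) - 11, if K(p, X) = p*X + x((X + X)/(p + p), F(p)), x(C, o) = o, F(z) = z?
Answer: -2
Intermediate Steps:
K(p, X) = p + X*p (K(p, X) = p*X + p = X*p + p = p + X*p)
(6/(-8))*K(3, -5) - 11 = (6/(-8))*(3*(1 - 5)) - 11 = (6*(-⅛))*(3*(-4)) - 11 = -¾*(-12) - 11 = 9 - 11 = -2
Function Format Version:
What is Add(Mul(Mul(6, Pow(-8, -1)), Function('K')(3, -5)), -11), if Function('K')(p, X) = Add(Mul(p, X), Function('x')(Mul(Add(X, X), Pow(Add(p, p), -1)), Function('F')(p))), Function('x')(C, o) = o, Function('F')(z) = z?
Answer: -2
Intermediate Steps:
Function('K')(p, X) = Add(p, Mul(X, p)) (Function('K')(p, X) = Add(Mul(p, X), p) = Add(Mul(X, p), p) = Add(p, Mul(X, p)))
Add(Mul(Mul(6, Pow(-8, -1)), Function('K')(3, -5)), -11) = Add(Mul(Mul(6, Pow(-8, -1)), Mul(3, Add(1, -5))), -11) = Add(Mul(Mul(6, Rational(-1, 8)), Mul(3, -4)), -11) = Add(Mul(Rational(-3, 4), -12), -11) = Add(9, -11) = -2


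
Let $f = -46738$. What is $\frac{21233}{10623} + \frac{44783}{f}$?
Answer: $\frac{516658145}{496497774} \approx 1.0406$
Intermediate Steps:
$\frac{21233}{10623} + \frac{44783}{f} = \frac{21233}{10623} + \frac{44783}{-46738} = 21233 \cdot \frac{1}{10623} + 44783 \left(- \frac{1}{46738}\right) = \frac{21233}{10623} - \frac{44783}{46738} = \frac{516658145}{496497774}$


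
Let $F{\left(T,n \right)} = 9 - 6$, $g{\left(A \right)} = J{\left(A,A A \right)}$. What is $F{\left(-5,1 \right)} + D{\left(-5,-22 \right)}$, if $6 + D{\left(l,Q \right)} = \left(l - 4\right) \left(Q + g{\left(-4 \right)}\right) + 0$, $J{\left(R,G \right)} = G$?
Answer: $51$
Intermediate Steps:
$g{\left(A \right)} = A^{2}$ ($g{\left(A \right)} = A A = A^{2}$)
$F{\left(T,n \right)} = 3$
$D{\left(l,Q \right)} = -6 + \left(-4 + l\right) \left(16 + Q\right)$ ($D{\left(l,Q \right)} = -6 + \left(\left(l - 4\right) \left(Q + \left(-4\right)^{2}\right) + 0\right) = -6 + \left(\left(-4 + l\right) \left(Q + 16\right) + 0\right) = -6 + \left(\left(-4 + l\right) \left(16 + Q\right) + 0\right) = -6 + \left(-4 + l\right) \left(16 + Q\right)$)
$F{\left(-5,1 \right)} + D{\left(-5,-22 \right)} = 3 - -48 = 3 + \left(-70 + 88 - 80 + 110\right) = 3 + 48 = 51$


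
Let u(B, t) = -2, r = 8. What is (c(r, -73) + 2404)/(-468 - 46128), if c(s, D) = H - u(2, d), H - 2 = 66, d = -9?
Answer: -1237/23298 ≈ -0.053095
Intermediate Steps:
H = 68 (H = 2 + 66 = 68)
c(s, D) = 70 (c(s, D) = 68 - 1*(-2) = 68 + 2 = 70)
(c(r, -73) + 2404)/(-468 - 46128) = (70 + 2404)/(-468 - 46128) = 2474/(-46596) = 2474*(-1/46596) = -1237/23298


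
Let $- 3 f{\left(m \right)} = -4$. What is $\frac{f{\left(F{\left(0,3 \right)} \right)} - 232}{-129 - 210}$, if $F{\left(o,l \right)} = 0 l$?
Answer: $\frac{692}{1017} \approx 0.68043$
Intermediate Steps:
$F{\left(o,l \right)} = 0$
$f{\left(m \right)} = \frac{4}{3}$ ($f{\left(m \right)} = \left(- \frac{1}{3}\right) \left(-4\right) = \frac{4}{3}$)
$\frac{f{\left(F{\left(0,3 \right)} \right)} - 232}{-129 - 210} = \frac{\frac{4}{3} - 232}{-129 - 210} = - \frac{692}{3 \left(-339\right)} = \left(- \frac{692}{3}\right) \left(- \frac{1}{339}\right) = \frac{692}{1017}$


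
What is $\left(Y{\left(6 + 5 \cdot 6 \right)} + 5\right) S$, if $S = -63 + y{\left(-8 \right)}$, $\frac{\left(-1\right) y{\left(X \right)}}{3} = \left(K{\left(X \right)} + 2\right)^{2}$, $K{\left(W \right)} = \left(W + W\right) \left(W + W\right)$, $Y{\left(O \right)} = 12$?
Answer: $-3395835$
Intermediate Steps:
$K{\left(W \right)} = 4 W^{2}$ ($K{\left(W \right)} = 2 W 2 W = 4 W^{2}$)
$y{\left(X \right)} = - 3 \left(2 + 4 X^{2}\right)^{2}$ ($y{\left(X \right)} = - 3 \left(4 X^{2} + 2\right)^{2} = - 3 \left(2 + 4 X^{2}\right)^{2}$)
$S = -199755$ ($S = -63 - 12 \left(1 + 2 \left(-8\right)^{2}\right)^{2} = -63 - 12 \left(1 + 2 \cdot 64\right)^{2} = -63 - 12 \left(1 + 128\right)^{2} = -63 - 12 \cdot 129^{2} = -63 - 199692 = -199755$)
$\left(Y{\left(6 + 5 \cdot 6 \right)} + 5\right) S = \left(12 + 5\right) \left(-199755\right) = 17 \left(-199755\right) = -3395835$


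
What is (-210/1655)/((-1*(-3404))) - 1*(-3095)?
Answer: 1743605369/563362 ≈ 3095.0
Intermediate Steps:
(-210/1655)/((-1*(-3404))) - 1*(-3095) = -210*1/1655/3404 + 3095 = -42/331*1/3404 + 3095 = -21/563362 + 3095 = 1743605369/563362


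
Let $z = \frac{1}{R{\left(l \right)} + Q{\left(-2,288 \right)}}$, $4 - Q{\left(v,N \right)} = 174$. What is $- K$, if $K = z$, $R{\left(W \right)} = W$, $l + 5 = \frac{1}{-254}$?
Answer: $\frac{254}{44451} \approx 0.0057142$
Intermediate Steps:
$Q{\left(v,N \right)} = -170$ ($Q{\left(v,N \right)} = 4 - 174 = -170$)
$l = - \frac{1271}{254}$ ($l = -5 + \frac{1}{-254} = -5 - \frac{1}{254} = - \frac{1271}{254} \approx -5.0039$)
$z = - \frac{254}{44451}$ ($z = \frac{1}{- \frac{1271}{254} - 170} = \frac{1}{- \frac{44451}{254}} = - \frac{254}{44451} \approx -0.0057142$)
$K = - \frac{254}{44451} \approx -0.0057142$
$- K = \left(-1\right) \left(- \frac{254}{44451}\right) = \frac{254}{44451}$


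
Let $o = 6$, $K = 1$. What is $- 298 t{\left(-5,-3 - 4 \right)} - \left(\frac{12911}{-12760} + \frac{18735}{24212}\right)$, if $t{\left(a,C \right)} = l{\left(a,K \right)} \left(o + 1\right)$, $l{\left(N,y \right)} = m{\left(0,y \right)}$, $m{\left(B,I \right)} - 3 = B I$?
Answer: $- \frac{483326254607}{77236280} \approx -6257.8$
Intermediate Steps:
$m{\left(B,I \right)} = 3 + B I$
$l{\left(N,y \right)} = 3$ ($l{\left(N,y \right)} = 3 + 0 y = 3 + 0 = 3$)
$t{\left(a,C \right)} = 21$ ($t{\left(a,C \right)} = 3 \left(6 + 1\right) = 3 \cdot 7 = 21$)
$- 298 t{\left(-5,-3 - 4 \right)} - \left(\frac{12911}{-12760} + \frac{18735}{24212}\right) = \left(-298\right) 21 - \left(\frac{12911}{-12760} + \frac{18735}{24212}\right) = -6258 - \left(12911 \left(- \frac{1}{12760}\right) + 18735 \cdot \frac{1}{24212}\right) = -6258 - \left(- \frac{12911}{12760} + \frac{18735}{24212}\right) = -6258 - - \frac{18385633}{77236280} = -6258 + \frac{18385633}{77236280} = - \frac{483326254607}{77236280}$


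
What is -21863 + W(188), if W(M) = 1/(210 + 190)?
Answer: -8745199/400 ≈ -21863.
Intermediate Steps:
W(M) = 1/400
-21863 + W(188) = -21863 + 1/400 = -8745199/400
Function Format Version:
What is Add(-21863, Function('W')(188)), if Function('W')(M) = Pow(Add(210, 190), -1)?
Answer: Rational(-8745199, 400) ≈ -21863.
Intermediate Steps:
Function('W')(M) = Rational(1, 400) (Function('W')(M) = Pow(400, -1) = Rational(1, 400))
Add(-21863, Function('W')(188)) = Add(-21863, Rational(1, 400)) = Rational(-8745199, 400)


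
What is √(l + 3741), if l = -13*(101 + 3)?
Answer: √2389 ≈ 48.877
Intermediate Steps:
l = -1352 (l = -13*104 = -1352)
√(l + 3741) = √(-1352 + 3741) = √2389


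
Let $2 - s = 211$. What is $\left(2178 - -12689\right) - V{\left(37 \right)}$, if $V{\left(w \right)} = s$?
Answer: $15076$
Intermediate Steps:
$s = -209$ ($s = 2 - 211 = -209$)
$V{\left(w \right)} = -209$
$\left(2178 - -12689\right) - V{\left(37 \right)} = \left(2178 - -12689\right) - -209 = \left(2178 + 12689\right) + 209 = 14867 + 209 = 15076$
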